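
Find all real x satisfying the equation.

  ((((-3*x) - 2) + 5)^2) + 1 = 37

Step 1. [((((-3*x) - 2) + 5)^2) + 1 = 37] subtract 1: x sits inside (… + 1) ⇒ sub: (((-3*x) - 2) + 5)^2 = 36.
Step 2. [(((-3*x) - 2) + 5)^2 = 36] 36 ≥ 0, LHS is (·)² — take ±√ ⇒ sqrt: ((-3*x) - 2) + 5 = 6 or -6.
Step 3. [((-3*x) - 2) + 5 = 6 or -6] 5 comes off first (subtract 5). So sub: (-3*x) - 2 = 1 or -11.
Step 4. [(-3*x) - 2 = 1 or -11] 2 comes off first (add 2) ⇒ sub: -3*x = 3 or -9.
Step 5. [-3*x = 3 or -9] divide by the outer -3, so div: x = -1 or 3.

Answer: x ∈ {-1, 3}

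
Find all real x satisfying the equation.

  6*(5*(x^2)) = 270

Step 1. [6*(5*(x^2)) = 270] 6 out front; divide by 6. So div: 5*(x^2) = 45.
Step 2. [5*(x^2) = 45] LHS = 5·(…); ÷5 both sides ⇒ div: x^2 = 9.
Step 3. [x^2 = 9] LHS squared, RHS 9 ≥ 0: apply √ (±) ⇒ sqrt: x = 3 or -3.

Answer: x ∈ {-3, 3}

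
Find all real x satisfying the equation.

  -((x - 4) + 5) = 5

Step 1. [-((x - 4) + 5) = 5] LHS negated; negate both sides ⇒ neg: (x - 4) + 5 = -5.
Step 2. [(x - 4) + 5 = -5] the outer +5 inverts by subtracting 5, so sub: x - 4 = -10.
Step 3. [x - 4 = -10] 4 comes off first (add 4) ⇒ sub: x = -6.

Answer: x ∈ {-6}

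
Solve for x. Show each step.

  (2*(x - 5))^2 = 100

Step 1. [(2*(x - 5))^2 = 100] √ both sides: 100 ≥ 0 gives two branches. So sqrt: 2*(x - 5) = 10 or -10.
Step 2. [2*(x - 5) = 10 or -10] divide by the outer 2. So div: x - 5 = 5 or -5.
Step 3. [x - 5 = 5 or -5] the outer -5 inverts by adding 5. So sub: x = 10 or 0.

Answer: x ∈ {0, 10}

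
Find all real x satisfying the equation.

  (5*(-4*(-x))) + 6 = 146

Step 1. [(5*(-4*(-x))) + 6 = 146] the outer +6 inverts by subtracting 6, so sub: 5*(-4*(-x)) = 140.
Step 2. [5*(-4*(-x)) = 140] LHS = 5·(…); ÷5 both sides. So div: -4*(-x) = 28.
Step 3. [-4*(-x) = 28] -4 out front; divide by -4. So div: -x = -7.
Step 4. [-x = -7] flip signs both sides, so neg: x = 7.

Answer: x ∈ {7}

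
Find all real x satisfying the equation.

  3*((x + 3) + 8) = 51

Step 1. [3*((x + 3) + 8) = 51] 3 out front; divide by 3 ⇒ div: (x + 3) + 8 = 17.
Step 2. [(x + 3) + 8 = 17] the outer +8 inverts by subtracting 8 ⇒ sub: x + 3 = 9.
Step 3. [x + 3 = 9] subtract 3: x sits inside (… + 3), so sub: x = 6.

Answer: x ∈ {6}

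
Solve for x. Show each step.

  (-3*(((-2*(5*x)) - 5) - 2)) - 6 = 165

Step 1. [(-3*(((-2*(5*x)) - 5) - 2)) - 6 = 165] common factor -3 (LHS and 165) — divide through ⇒ factor: (((-2*(5*x)) - 5) - 2) + 2 = -55.
Step 2. [(((-2*(5*x)) - 5) - 2) + 2 = -55] 2 comes off first (subtract 2) ⇒ sub: ((-2*(5*x)) - 5) - 2 = -57.
Step 3. [((-2*(5*x)) - 5) - 2 = -57] 2 comes off first (add 2), so sub: (-2*(5*x)) - 5 = -55.
Step 4. [(-2*(5*x)) - 5 = -55] -5 is outermost — add 5 both sides ⇒ sub: -2*(5*x) = -50.
Step 5. [-2*(5*x) = -50] -2·(inner) — divide through by -2 ⇒ div: 5*x = 25.
Step 6. [5*x = 25] 5·(inner) — divide through by 5, so div: x = 5.

Answer: x ∈ {5}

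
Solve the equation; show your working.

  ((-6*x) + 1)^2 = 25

Step 1. [((-6*x) + 1)^2 = 25] LHS squared, RHS 25 ≥ 0: apply √ (±) ⇒ sqrt: (-6*x) + 1 = 5 or -5.
Step 2. [(-6*x) + 1 = 5 or -5] peel the +1: subtract 1 from each side ⇒ sub: -6*x = 4 or -6.
Step 3. [-6*x = 4 or -6] -6·(inner) — divide through by -6. So div: x = -2/3 or 1.

Answer: x ∈ {-2/3, 1}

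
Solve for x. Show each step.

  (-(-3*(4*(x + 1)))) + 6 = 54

Step 1. [(-(-3*(4*(x + 1)))) + 6 = 54] peel the +6: subtract 6 from each side. So sub: -(-3*(4*(x + 1))) = 48.
Step 2. [-(-3*(4*(x + 1))) = 48] flip signs both sides ⇒ neg: -3*(4*(x + 1)) = -48.
Step 3. [-3*(4*(x + 1)) = -48] -3 out front; divide by -3, so div: 4*(x + 1) = 16.
Step 4. [4*(x + 1) = 16] divide by the outer 4, so div: x + 1 = 4.
Step 5. [x + 1 = 4] subtract 1: x sits inside (… + 1). So sub: x = 3.

Answer: x ∈ {3}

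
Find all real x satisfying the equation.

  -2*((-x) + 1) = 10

Step 1. [-2*((-x) + 1) = 10] LHS = -2·(…); ÷-2 both sides, so div: (-x) + 1 = -5.
Step 2. [(-x) + 1 = -5] peel the +1: subtract 1 from each side. So sub: -x = -6.
Step 3. [-x = -6] LHS negated; negate both sides. So neg: x = 6.

Answer: x ∈ {6}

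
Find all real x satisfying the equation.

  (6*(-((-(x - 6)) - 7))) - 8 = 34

Step 1. [(6*(-((-(x - 6)) - 7))) - 8 = 34] add 8: x sits inside (… - 8) ⇒ sub: 6*(-((-(x - 6)) - 7)) = 42.
Step 2. [6*(-((-(x - 6)) - 7)) = 42] divide by the outer 6. So div: -((-(x - 6)) - 7) = 7.
Step 3. [-((-(x - 6)) - 7) = 7] flip signs both sides, so neg: (-(x - 6)) - 7 = -7.
Step 4. [(-(x - 6)) - 7 = -7] add 7: x sits inside (… - 7). So sub: -(x - 6) = 0.
Step 5. [-(x - 6) = 0] flip signs both sides. So neg: x - 6 = 0.
Step 6. [x - 6 = 0] peel the -6: add 6 from each side. So sub: x = 6.

Answer: x ∈ {6}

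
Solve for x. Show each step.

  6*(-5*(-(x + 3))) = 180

Step 1. [6*(-5*(-(x + 3))) = 180] 6·(inner) — divide through by 6 ⇒ div: -5*(-(x + 3)) = 30.
Step 2. [-5*(-(x + 3)) = 30] LHS = -5·(…); ÷-5 both sides ⇒ div: -(x + 3) = -6.
Step 3. [-(x + 3) = -6] flip signs both sides ⇒ neg: x + 3 = 6.
Step 4. [x + 3 = 6] +3 is outermost — subtract 3 both sides ⇒ sub: x = 3.

Answer: x ∈ {3}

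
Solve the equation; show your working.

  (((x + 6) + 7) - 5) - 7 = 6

Step 1. [(((x + 6) + 7) - 5) - 7 = 6] peel the -7: add 7 from each side, so sub: ((x + 6) + 7) - 5 = 13.
Step 2. [((x + 6) + 7) - 5 = 13] -5 is outermost — add 5 both sides, so sub: (x + 6) + 7 = 18.
Step 3. [(x + 6) + 7 = 18] peel the +7: subtract 7 from each side ⇒ sub: x + 6 = 11.
Step 4. [x + 6 = 11] subtract 6: x sits inside (… + 6) ⇒ sub: x = 5.

Answer: x ∈ {5}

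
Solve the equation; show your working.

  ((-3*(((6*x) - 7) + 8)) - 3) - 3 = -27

Step 1. [((-3*(((6*x) - 7) + 8)) - 3) - 3 = -27] peel the -3: add 3 from each side ⇒ sub: (-3*(((6*x) - 7) + 8)) - 3 = -24.
Step 2. [(-3*(((6*x) - 7) + 8)) - 3 = -24] -3 divides every term; factor it out ⇒ factor: (((6*x) - 7) + 8) + 1 = 8.
Step 3. [(((6*x) - 7) + 8) + 1 = 8] peel the +1: subtract 1 from each side. So sub: ((6*x) - 7) + 8 = 7.
Step 4. [((6*x) - 7) + 8 = 7] peel the +8: subtract 8 from each side ⇒ sub: (6*x) - 7 = -1.
Step 5. [(6*x) - 7 = -1] -7 is outermost — add 7 both sides, so sub: 6*x = 6.
Step 6. [6*x = 6] leading coefficient 6: divide by 6. So div: x = 1.

Answer: x ∈ {1}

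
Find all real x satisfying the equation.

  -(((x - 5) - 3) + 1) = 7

Step 1. [-(((x - 5) - 3) + 1) = 7] flip signs both sides. So neg: ((x - 5) - 3) + 1 = -7.
Step 2. [((x - 5) - 3) + 1 = -7] 1 comes off first (subtract 1) ⇒ sub: (x - 5) - 3 = -8.
Step 3. [(x - 5) - 3 = -8] peel the -3: add 3 from each side. So sub: x - 5 = -5.
Step 4. [x - 5 = -5] 5 comes off first (add 5) ⇒ sub: x = 0.

Answer: x ∈ {0}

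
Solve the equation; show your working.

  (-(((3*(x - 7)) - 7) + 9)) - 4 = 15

Step 1. [(-(((3*(x - 7)) - 7) + 9)) - 4 = 15] add 4: x sits inside (… - 4). So sub: -(((3*(x - 7)) - 7) + 9) = 19.
Step 2. [-(((3*(x - 7)) - 7) + 9) = 19] LHS negated; negate both sides, so neg: ((3*(x - 7)) - 7) + 9 = -19.
Step 3. [((3*(x - 7)) - 7) + 9 = -19] subtract 9: x sits inside (… + 9), so sub: (3*(x - 7)) - 7 = -28.
Step 4. [(3*(x - 7)) - 7 = -28] the outer -7 inverts by adding 7, so sub: 3*(x - 7) = -21.
Step 5. [3*(x - 7) = -21] 3 out front; divide by 3, so div: x - 7 = -7.
Step 6. [x - 7 = -7] add 7: x sits inside (… - 7) ⇒ sub: x = 0.

Answer: x ∈ {0}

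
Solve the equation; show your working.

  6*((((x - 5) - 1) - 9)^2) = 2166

Step 1. [6*((((x - 5) - 1) - 9)^2) = 2166] 6 out front; divide by 6 ⇒ div: (((x - 5) - 1) - 9)^2 = 361.
Step 2. [(((x - 5) - 1) - 9)^2 = 361] 361 ≥ 0, LHS is (·)² — take ±√ ⇒ sqrt: ((x - 5) - 1) - 9 = 19 or -19.
Step 3. [((x - 5) - 1) - 9 = 19 or -19] the outer -9 inverts by adding 9, so sub: (x - 5) - 1 = 28 or -10.
Step 4. [(x - 5) - 1 = 28 or -10] 1 comes off first (add 1). So sub: x - 5 = 29 or -9.
Step 5. [x - 5 = 29 or -9] -5 is outermost — add 5 both sides. So sub: x = 34 or -4.

Answer: x ∈ {-4, 34}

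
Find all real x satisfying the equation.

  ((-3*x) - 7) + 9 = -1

Step 1. [((-3*x) - 7) + 9 = -1] peel the +9: subtract 9 from each side ⇒ sub: (-3*x) - 7 = -10.
Step 2. [(-3*x) - 7 = -10] the outer -7 inverts by adding 7. So sub: -3*x = -3.
Step 3. [-3*x = -3] LHS = -3·(…); ÷-3 both sides, so div: x = 1.

Answer: x ∈ {1}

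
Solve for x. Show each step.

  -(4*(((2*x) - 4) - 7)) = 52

Step 1. [-(4*(((2*x) - 4) - 7)) = 52] LHS negated; negate both sides. So neg: 4*(((2*x) - 4) - 7) = -52.
Step 2. [4*(((2*x) - 4) - 7) = -52] 4 out front; divide by 4. So div: ((2*x) - 4) - 7 = -13.
Step 3. [((2*x) - 4) - 7 = -13] peel the -7: add 7 from each side. So sub: (2*x) - 4 = -6.
Step 4. [(2*x) - 4 = -6] 2 | LHS and 2 | -6: pull 2 out, so factor: x - 2 = -3.
Step 5. [x - 2 = -3] the outer -2 inverts by adding 2, so sub: x = -1.

Answer: x ∈ {-1}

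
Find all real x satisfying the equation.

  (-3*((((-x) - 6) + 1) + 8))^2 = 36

Step 1. [(-3*((((-x) - 6) + 1) + 8))^2 = 36] LHS squared, RHS 36 ≥ 0: apply √ (±), so sqrt: -3*((((-x) - 6) + 1) + 8) = 6 or -6.
Step 2. [-3*((((-x) - 6) + 1) + 8) = 6 or -6] leading coefficient -3: divide by -3 ⇒ div: (((-x) - 6) + 1) + 8 = -2 or 2.
Step 3. [(((-x) - 6) + 1) + 8 = -2 or 2] the outer +8 inverts by subtracting 8. So sub: ((-x) - 6) + 1 = -10 or -6.
Step 4. [((-x) - 6) + 1 = -10 or -6] 1 comes off first (subtract 1) ⇒ sub: (-x) - 6 = -11 or -7.
Step 5. [(-x) - 6 = -11 or -7] 6 comes off first (add 6), so sub: -x = -5 or -1.
Step 6. [-x = -5 or -1] flip signs both sides, so neg: x = 5 or 1.

Answer: x ∈ {1, 5}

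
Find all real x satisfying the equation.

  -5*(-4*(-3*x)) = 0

Step 1. [-5*(-4*(-3*x)) = 0] leading coefficient -5: divide by -5 ⇒ div: -4*(-3*x) = 0.
Step 2. [-4*(-3*x) = 0] -4·(inner) — divide through by -4 ⇒ div: -3*x = 0.
Step 3. [-3*x = 0] divide by the outer -3 ⇒ div: x = 0.

Answer: x ∈ {0}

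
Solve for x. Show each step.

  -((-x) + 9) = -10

Step 1. [-((-x) + 9) = -10] flip signs both sides, so neg: (-x) + 9 = 10.
Step 2. [(-x) + 9 = 10] +9 is outermost — subtract 9 both sides ⇒ sub: -x = 1.
Step 3. [-x = 1] flip signs both sides ⇒ neg: x = -1.

Answer: x ∈ {-1}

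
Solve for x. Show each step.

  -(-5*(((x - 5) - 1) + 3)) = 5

Step 1. [-(-5*(((x - 5) - 1) + 3)) = 5] flip signs both sides, so neg: -5*(((x - 5) - 1) + 3) = -5.
Step 2. [-5*(((x - 5) - 1) + 3) = -5] -5 out front; divide by -5, so div: ((x - 5) - 1) + 3 = 1.
Step 3. [((x - 5) - 1) + 3 = 1] +3 is outermost — subtract 3 both sides. So sub: (x - 5) - 1 = -2.
Step 4. [(x - 5) - 1 = -2] peel the -1: add 1 from each side. So sub: x - 5 = -1.
Step 5. [x - 5 = -1] peel the -5: add 5 from each side, so sub: x = 4.

Answer: x ∈ {4}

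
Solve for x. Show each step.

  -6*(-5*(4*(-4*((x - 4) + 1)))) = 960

Step 1. [-6*(-5*(4*(-4*((x - 4) + 1)))) = 960] leading coefficient -6: divide by -6 ⇒ div: -5*(4*(-4*((x - 4) + 1))) = -160.
Step 2. [-5*(4*(-4*((x - 4) + 1))) = -160] -5 out front; divide by -5. So div: 4*(-4*((x - 4) + 1)) = 32.
Step 3. [4*(-4*((x - 4) + 1)) = 32] 4·(inner) — divide through by 4, so div: -4*((x - 4) + 1) = 8.
Step 4. [-4*((x - 4) + 1) = 8] divide by the outer -4, so div: (x - 4) + 1 = -2.
Step 5. [(x - 4) + 1 = -2] subtract 1: x sits inside (… + 1), so sub: x - 4 = -3.
Step 6. [x - 4 = -3] add 4: x sits inside (… - 4), so sub: x = 1.

Answer: x ∈ {1}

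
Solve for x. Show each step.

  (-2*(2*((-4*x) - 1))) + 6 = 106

Step 1. [(-2*(2*((-4*x) - 1))) + 6 = 106] -2 divides every term; factor it out, so factor: (2*((-4*x) - 1)) - 3 = -53.
Step 2. [(2*((-4*x) - 1)) - 3 = -53] the outer -3 inverts by adding 3 ⇒ sub: 2*((-4*x) - 1) = -50.
Step 3. [2*((-4*x) - 1) = -50] leading coefficient 2: divide by 2. So div: (-4*x) - 1 = -25.
Step 4. [(-4*x) - 1 = -25] -1 is outermost — add 1 both sides ⇒ sub: -4*x = -24.
Step 5. [-4*x = -24] LHS = -4·(…); ÷-4 both sides. So div: x = 6.

Answer: x ∈ {6}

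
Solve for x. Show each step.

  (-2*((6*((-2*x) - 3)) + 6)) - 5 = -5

Step 1. [(-2*((6*((-2*x) - 3)) + 6)) - 5 = -5] peel the -5: add 5 from each side, so sub: -2*((6*((-2*x) - 3)) + 6) = 0.
Step 2. [-2*((6*((-2*x) - 3)) + 6) = 0] -2 out front; divide by -2. So div: (6*((-2*x) - 3)) + 6 = 0.
Step 3. [(6*((-2*x) - 3)) + 6 = 0] peel the +6: subtract 6 from each side ⇒ sub: 6*((-2*x) - 3) = -6.
Step 4. [6*((-2*x) - 3) = -6] divide by the outer 6. So div: (-2*x) - 3 = -1.
Step 5. [(-2*x) - 3 = -1] the outer -3 inverts by adding 3. So sub: -2*x = 2.
Step 6. [-2*x = 2] -2·(inner) — divide through by -2 ⇒ div: x = -1.

Answer: x ∈ {-1}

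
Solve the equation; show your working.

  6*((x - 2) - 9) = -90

Step 1. [6*((x - 2) - 9) = -90] LHS = 6·(…); ÷6 both sides. So div: (x - 2) - 9 = -15.
Step 2. [(x - 2) - 9 = -15] peel the -9: add 9 from each side. So sub: x - 2 = -6.
Step 3. [x - 2 = -6] add 2: x sits inside (… - 2) ⇒ sub: x = -4.

Answer: x ∈ {-4}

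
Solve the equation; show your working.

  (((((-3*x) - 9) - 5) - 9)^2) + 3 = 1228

Step 1. [(((((-3*x) - 9) - 5) - 9)^2) + 3 = 1228] 3 comes off first (subtract 3). So sub: ((((-3*x) - 9) - 5) - 9)^2 = 1225.
Step 2. [((((-3*x) - 9) - 5) - 9)^2 = 1225] LHS squared, RHS 1225 ≥ 0: apply √ (±) ⇒ sqrt: (((-3*x) - 9) - 5) - 9 = 35 or -35.
Step 3. [(((-3*x) - 9) - 5) - 9 = 35 or -35] 9 comes off first (add 9) ⇒ sub: ((-3*x) - 9) - 5 = 44 or -26.
Step 4. [((-3*x) - 9) - 5 = 44 or -26] add 5: x sits inside (… - 5). So sub: (-3*x) - 9 = 49 or -21.
Step 5. [(-3*x) - 9 = 49 or -21] peel the -9: add 9 from each side ⇒ sub: -3*x = 58 or -12.
Step 6. [-3*x = 58 or -12] LHS = -3·(…); ÷-3 both sides, so div: x = -58/3 or 4.

Answer: x ∈ {-58/3, 4}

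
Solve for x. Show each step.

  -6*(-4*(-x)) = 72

Step 1. [-6*(-4*(-x)) = 72] -6·(inner) — divide through by -6 ⇒ div: -4*(-x) = -12.
Step 2. [-4*(-x) = -12] LHS = -4·(…); ÷-4 both sides, so div: -x = 3.
Step 3. [-x = 3] flip signs both sides. So neg: x = -3.

Answer: x ∈ {-3}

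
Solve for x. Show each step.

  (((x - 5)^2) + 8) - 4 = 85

Step 1. [(((x - 5)^2) + 8) - 4 = 85] add 4: x sits inside (… - 4), so sub: ((x - 5)^2) + 8 = 89.
Step 2. [((x - 5)^2) + 8 = 89] 8 comes off first (subtract 8), so sub: (x - 5)^2 = 81.
Step 3. [(x - 5)^2 = 81] 81 ≥ 0, LHS is (·)² — take ±√ ⇒ sqrt: x - 5 = 9 or -9.
Step 4. [x - 5 = 9 or -9] -5 is outermost — add 5 both sides ⇒ sub: x = 14 or -4.

Answer: x ∈ {-4, 14}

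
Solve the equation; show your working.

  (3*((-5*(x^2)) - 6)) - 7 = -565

Step 1. [(3*((-5*(x^2)) - 6)) - 7 = -565] 7 comes off first (add 7) ⇒ sub: 3*((-5*(x^2)) - 6) = -558.
Step 2. [3*((-5*(x^2)) - 6) = -558] LHS = 3·(…); ÷3 both sides, so div: (-5*(x^2)) - 6 = -186.
Step 3. [(-5*(x^2)) - 6 = -186] 6 comes off first (add 6). So sub: -5*(x^2) = -180.
Step 4. [-5*(x^2) = -180] -5 out front; divide by -5. So div: x^2 = 36.
Step 5. [x^2 = 36] 36 ≥ 0, LHS is (·)² — take ±√ ⇒ sqrt: x = 6 or -6.

Answer: x ∈ {-6, 6}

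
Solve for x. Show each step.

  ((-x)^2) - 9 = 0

Step 1. [((-x)^2) - 9 = 0] the outer -9 inverts by adding 9, so sub: (-x)^2 = 9.
Step 2. [(-x)^2 = 9] LHS squared, RHS 9 ≥ 0: apply √ (±), so sqrt: -x = 3 or -3.
Step 3. [-x = 3 or -3] flip signs both sides. So neg: x = -3 or 3.

Answer: x ∈ {-3, 3}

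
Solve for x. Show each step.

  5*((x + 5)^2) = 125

Step 1. [5*((x + 5)^2) = 125] divide by the outer 5, so div: (x + 5)^2 = 25.
Step 2. [(x + 5)^2 = 25] √ both sides: 25 ≥ 0 gives two branches, so sqrt: x + 5 = 5 or -5.
Step 3. [x + 5 = 5 or -5] peel the +5: subtract 5 from each side ⇒ sub: x = 0 or -10.

Answer: x ∈ {-10, 0}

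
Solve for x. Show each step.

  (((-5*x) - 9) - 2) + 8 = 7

Step 1. [(((-5*x) - 9) - 2) + 8 = 7] peel the +8: subtract 8 from each side, so sub: ((-5*x) - 9) - 2 = -1.
Step 2. [((-5*x) - 9) - 2 = -1] -2 is outermost — add 2 both sides, so sub: (-5*x) - 9 = 1.
Step 3. [(-5*x) - 9 = 1] 9 comes off first (add 9). So sub: -5*x = 10.
Step 4. [-5*x = 10] -5 out front; divide by -5. So div: x = -2.

Answer: x ∈ {-2}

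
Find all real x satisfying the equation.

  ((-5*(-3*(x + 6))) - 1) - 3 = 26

Step 1. [((-5*(-3*(x + 6))) - 1) - 3 = 26] the outer -3 inverts by adding 3 ⇒ sub: (-5*(-3*(x + 6))) - 1 = 29.
Step 2. [(-5*(-3*(x + 6))) - 1 = 29] -1 is outermost — add 1 both sides ⇒ sub: -5*(-3*(x + 6)) = 30.
Step 3. [-5*(-3*(x + 6)) = 30] divide by the outer -5, so div: -3*(x + 6) = -6.
Step 4. [-3*(x + 6) = -6] -3·(inner) — divide through by -3 ⇒ div: x + 6 = 2.
Step 5. [x + 6 = 2] +6 is outermost — subtract 6 both sides, so sub: x = -4.

Answer: x ∈ {-4}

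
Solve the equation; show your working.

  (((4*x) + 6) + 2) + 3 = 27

Step 1. [(((4*x) + 6) + 2) + 3 = 27] peel the +3: subtract 3 from each side, so sub: ((4*x) + 6) + 2 = 24.
Step 2. [((4*x) + 6) + 2 = 24] peel the +2: subtract 2 from each side. So sub: (4*x) + 6 = 22.
Step 3. [(4*x) + 6 = 22] subtract 6: x sits inside (… + 6), so sub: 4*x = 16.
Step 4. [4*x = 16] LHS = 4·(…); ÷4 both sides, so div: x = 4.

Answer: x ∈ {4}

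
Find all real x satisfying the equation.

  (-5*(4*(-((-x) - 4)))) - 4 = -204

Step 1. [(-5*(4*(-((-x) - 4)))) - 4 = -204] peel the -4: add 4 from each side ⇒ sub: -5*(4*(-((-x) - 4))) = -200.
Step 2. [-5*(4*(-((-x) - 4))) = -200] -5·(inner) — divide through by -5, so div: 4*(-((-x) - 4)) = 40.
Step 3. [4*(-((-x) - 4)) = 40] LHS = 4·(…); ÷4 both sides ⇒ div: -((-x) - 4) = 10.
Step 4. [-((-x) - 4) = 10] leading − — multiply by −1. So neg: (-x) - 4 = -10.
Step 5. [(-x) - 4 = -10] peel the -4: add 4 from each side ⇒ sub: -x = -6.
Step 6. [-x = -6] LHS negated; negate both sides. So neg: x = 6.

Answer: x ∈ {6}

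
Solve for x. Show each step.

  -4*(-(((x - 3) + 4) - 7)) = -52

Step 1. [-4*(-(((x - 3) + 4) - 7)) = -52] divide by the outer -4, so div: -(((x - 3) + 4) - 7) = 13.
Step 2. [-(((x - 3) + 4) - 7) = 13] flip signs both sides. So neg: ((x - 3) + 4) - 7 = -13.
Step 3. [((x - 3) + 4) - 7 = -13] add 7: x sits inside (… - 7), so sub: (x - 3) + 4 = -6.
Step 4. [(x - 3) + 4 = -6] peel the +4: subtract 4 from each side, so sub: x - 3 = -10.
Step 5. [x - 3 = -10] 3 comes off first (add 3), so sub: x = -7.

Answer: x ∈ {-7}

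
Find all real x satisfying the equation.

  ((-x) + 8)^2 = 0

Step 1. [((-x) + 8)^2 = 0] 0 ≥ 0, LHS is (·)² — take ±√, so sqrt: (-x) + 8 = 0.
Step 2. [(-x) + 8 = 0] 8 comes off first (subtract 8) ⇒ sub: -x = -8.
Step 3. [-x = -8] LHS negated; negate both sides, so neg: x = 8.

Answer: x ∈ {8}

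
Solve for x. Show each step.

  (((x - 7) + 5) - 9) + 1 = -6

Step 1. [(((x - 7) + 5) - 9) + 1 = -6] subtract 1: x sits inside (… + 1). So sub: ((x - 7) + 5) - 9 = -7.
Step 2. [((x - 7) + 5) - 9 = -7] add 9: x sits inside (… - 9) ⇒ sub: (x - 7) + 5 = 2.
Step 3. [(x - 7) + 5 = 2] the outer +5 inverts by subtracting 5 ⇒ sub: x - 7 = -3.
Step 4. [x - 7 = -3] peel the -7: add 7 from each side. So sub: x = 4.

Answer: x ∈ {4}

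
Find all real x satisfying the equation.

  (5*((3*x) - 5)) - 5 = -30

Step 1. [(5*((3*x) - 5)) - 5 = -30] add 5: x sits inside (… - 5). So sub: 5*((3*x) - 5) = -25.
Step 2. [5*((3*x) - 5) = -25] 5·(inner) — divide through by 5, so div: (3*x) - 5 = -5.
Step 3. [(3*x) - 5 = -5] add 5: x sits inside (… - 5) ⇒ sub: 3*x = 0.
Step 4. [3*x = 0] 3 out front; divide by 3. So div: x = 0.

Answer: x ∈ {0}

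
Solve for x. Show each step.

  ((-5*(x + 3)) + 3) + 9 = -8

Step 1. [((-5*(x + 3)) + 3) + 9 = -8] +9 is outermost — subtract 9 both sides ⇒ sub: (-5*(x + 3)) + 3 = -17.
Step 2. [(-5*(x + 3)) + 3 = -17] the outer +3 inverts by subtracting 3 ⇒ sub: -5*(x + 3) = -20.
Step 3. [-5*(x + 3) = -20] leading coefficient -5: divide by -5. So div: x + 3 = 4.
Step 4. [x + 3 = 4] 3 comes off first (subtract 3). So sub: x = 1.

Answer: x ∈ {1}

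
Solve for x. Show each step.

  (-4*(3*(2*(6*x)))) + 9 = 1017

Step 1. [(-4*(3*(2*(6*x)))) + 9 = 1017] the outer +9 inverts by subtracting 9, so sub: -4*(3*(2*(6*x))) = 1008.
Step 2. [-4*(3*(2*(6*x))) = 1008] leading coefficient -4: divide by -4, so div: 3*(2*(6*x)) = -252.
Step 3. [3*(2*(6*x)) = -252] divide by the outer 3. So div: 2*(6*x) = -84.
Step 4. [2*(6*x) = -84] divide by the outer 2. So div: 6*x = -42.
Step 5. [6*x = -42] leading coefficient 6: divide by 6, so div: x = -7.

Answer: x ∈ {-7}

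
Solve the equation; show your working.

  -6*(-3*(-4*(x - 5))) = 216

Step 1. [-6*(-3*(-4*(x - 5))) = 216] divide by the outer -6. So div: -3*(-4*(x - 5)) = -36.
Step 2. [-3*(-4*(x - 5)) = -36] divide by the outer -3 ⇒ div: -4*(x - 5) = 12.
Step 3. [-4*(x - 5) = 12] leading coefficient -4: divide by -4, so div: x - 5 = -3.
Step 4. [x - 5 = -3] 5 comes off first (add 5) ⇒ sub: x = 2.

Answer: x ∈ {2}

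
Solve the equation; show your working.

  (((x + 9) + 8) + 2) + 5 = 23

Step 1. [(((x + 9) + 8) + 2) + 5 = 23] peel the +5: subtract 5 from each side. So sub: ((x + 9) + 8) + 2 = 18.
Step 2. [((x + 9) + 8) + 2 = 18] 2 comes off first (subtract 2), so sub: (x + 9) + 8 = 16.
Step 3. [(x + 9) + 8 = 16] 8 comes off first (subtract 8), so sub: x + 9 = 8.
Step 4. [x + 9 = 8] the outer +9 inverts by subtracting 9 ⇒ sub: x = -1.

Answer: x ∈ {-1}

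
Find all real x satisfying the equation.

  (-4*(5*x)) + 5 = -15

Step 1. [(-4*(5*x)) + 5 = -15] the outer +5 inverts by subtracting 5 ⇒ sub: -4*(5*x) = -20.
Step 2. [-4*(5*x) = -20] LHS = -4·(…); ÷-4 both sides, so div: 5*x = 5.
Step 3. [5*x = 5] divide by the outer 5. So div: x = 1.

Answer: x ∈ {1}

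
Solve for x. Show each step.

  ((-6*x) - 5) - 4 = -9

Step 1. [((-6*x) - 5) - 4 = -9] 4 comes off first (add 4) ⇒ sub: (-6*x) - 5 = -5.
Step 2. [(-6*x) - 5 = -5] -5 is outermost — add 5 both sides ⇒ sub: -6*x = 0.
Step 3. [-6*x = 0] divide by the outer -6. So div: x = 0.

Answer: x ∈ {0}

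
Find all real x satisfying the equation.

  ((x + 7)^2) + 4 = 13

Step 1. [((x + 7)^2) + 4 = 13] +4 is outermost — subtract 4 both sides, so sub: (x + 7)^2 = 9.
Step 2. [(x + 7)^2 = 9] 9 ≥ 0, LHS is (·)² — take ±√ ⇒ sqrt: x + 7 = 3 or -3.
Step 3. [x + 7 = 3 or -3] +7 is outermost — subtract 7 both sides, so sub: x = -4 or -10.

Answer: x ∈ {-10, -4}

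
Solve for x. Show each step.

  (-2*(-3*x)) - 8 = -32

Step 1. [(-2*(-3*x)) - 8 = -32] common factor -2 (LHS and -32) — divide through. So factor: (-3*x) + 4 = 16.
Step 2. [(-3*x) + 4 = 16] +4 is outermost — subtract 4 both sides ⇒ sub: -3*x = 12.
Step 3. [-3*x = 12] divide by the outer -3 ⇒ div: x = -4.

Answer: x ∈ {-4}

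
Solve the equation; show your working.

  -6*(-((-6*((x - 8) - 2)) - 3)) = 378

Step 1. [-6*(-((-6*((x - 8) - 2)) - 3)) = 378] LHS = -6·(…); ÷-6 both sides. So div: -((-6*((x - 8) - 2)) - 3) = -63.
Step 2. [-((-6*((x - 8) - 2)) - 3) = -63] LHS negated; negate both sides. So neg: (-6*((x - 8) - 2)) - 3 = 63.
Step 3. [(-6*((x - 8) - 2)) - 3 = 63] -3 is outermost — add 3 both sides ⇒ sub: -6*((x - 8) - 2) = 66.
Step 4. [-6*((x - 8) - 2) = 66] leading coefficient -6: divide by -6. So div: (x - 8) - 2 = -11.
Step 5. [(x - 8) - 2 = -11] add 2: x sits inside (… - 2). So sub: x - 8 = -9.
Step 6. [x - 8 = -9] 8 comes off first (add 8) ⇒ sub: x = -1.

Answer: x ∈ {-1}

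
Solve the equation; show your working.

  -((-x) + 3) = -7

Step 1. [-((-x) + 3) = -7] flip signs both sides ⇒ neg: (-x) + 3 = 7.
Step 2. [(-x) + 3 = 7] subtract 3: x sits inside (… + 3), so sub: -x = 4.
Step 3. [-x = 4] leading − — multiply by −1 ⇒ neg: x = -4.

Answer: x ∈ {-4}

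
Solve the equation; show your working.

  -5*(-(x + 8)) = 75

Step 1. [-5*(-(x + 8)) = 75] LHS = -5·(…); ÷-5 both sides ⇒ div: -(x + 8) = -15.
Step 2. [-(x + 8) = -15] flip signs both sides. So neg: x + 8 = 15.
Step 3. [x + 8 = 15] subtract 8: x sits inside (… + 8) ⇒ sub: x = 7.

Answer: x ∈ {7}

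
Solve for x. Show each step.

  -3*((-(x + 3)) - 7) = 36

Step 1. [-3*((-(x + 3)) - 7) = 36] divide by the outer -3. So div: (-(x + 3)) - 7 = -12.
Step 2. [(-(x + 3)) - 7 = -12] -7 is outermost — add 7 both sides ⇒ sub: -(x + 3) = -5.
Step 3. [-(x + 3) = -5] leading − — multiply by −1. So neg: x + 3 = 5.
Step 4. [x + 3 = 5] +3 is outermost — subtract 3 both sides ⇒ sub: x = 2.

Answer: x ∈ {2}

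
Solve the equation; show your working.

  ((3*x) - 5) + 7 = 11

Step 1. [((3*x) - 5) + 7 = 11] the outer +7 inverts by subtracting 7 ⇒ sub: (3*x) - 5 = 4.
Step 2. [(3*x) - 5 = 4] the outer -5 inverts by adding 5. So sub: 3*x = 9.
Step 3. [3*x = 9] leading coefficient 3: divide by 3 ⇒ div: x = 3.

Answer: x ∈ {3}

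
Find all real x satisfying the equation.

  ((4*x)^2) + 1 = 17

Step 1. [((4*x)^2) + 1 = 17] +1 is outermost — subtract 1 both sides, so sub: (4*x)^2 = 16.
Step 2. [(4*x)^2 = 16] 16 ≥ 0, LHS is (·)² — take ±√. So sqrt: 4*x = 4 or -4.
Step 3. [4*x = 4 or -4] 4·(inner) — divide through by 4, so div: x = 1 or -1.

Answer: x ∈ {-1, 1}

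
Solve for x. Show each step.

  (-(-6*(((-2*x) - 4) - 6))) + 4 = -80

Step 1. [(-(-6*(((-2*x) - 4) - 6))) + 4 = -80] +4 is outermost — subtract 4 both sides ⇒ sub: -(-6*(((-2*x) - 4) - 6)) = -84.
Step 2. [-(-6*(((-2*x) - 4) - 6)) = -84] flip signs both sides, so neg: -6*(((-2*x) - 4) - 6) = 84.
Step 3. [-6*(((-2*x) - 4) - 6) = 84] divide by the outer -6 ⇒ div: ((-2*x) - 4) - 6 = -14.
Step 4. [((-2*x) - 4) - 6 = -14] add 6: x sits inside (… - 6). So sub: (-2*x) - 4 = -8.
Step 5. [(-2*x) - 4 = -8] common factor -2 (LHS and -8) — divide through ⇒ factor: x + 2 = 4.
Step 6. [x + 2 = 4] +2 is outermost — subtract 2 both sides, so sub: x = 2.

Answer: x ∈ {2}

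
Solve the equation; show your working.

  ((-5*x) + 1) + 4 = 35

Step 1. [((-5*x) + 1) + 4 = 35] +4 is outermost — subtract 4 both sides. So sub: (-5*x) + 1 = 31.
Step 2. [(-5*x) + 1 = 31] 1 comes off first (subtract 1) ⇒ sub: -5*x = 30.
Step 3. [-5*x = 30] -5·(inner) — divide through by -5. So div: x = -6.

Answer: x ∈ {-6}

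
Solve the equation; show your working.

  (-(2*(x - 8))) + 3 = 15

Step 1. [(-(2*(x - 8))) + 3 = 15] peel the +3: subtract 3 from each side, so sub: -(2*(x - 8)) = 12.
Step 2. [-(2*(x - 8)) = 12] leading − — multiply by −1 ⇒ neg: 2*(x - 8) = -12.
Step 3. [2*(x - 8) = -12] leading coefficient 2: divide by 2, so div: x - 8 = -6.
Step 4. [x - 8 = -6] peel the -8: add 8 from each side. So sub: x = 2.

Answer: x ∈ {2}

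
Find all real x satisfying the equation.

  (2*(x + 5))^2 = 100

Step 1. [(2*(x + 5))^2 = 100] 100 ≥ 0, LHS is (·)² — take ±√. So sqrt: 2*(x + 5) = 10 or -10.
Step 2. [2*(x + 5) = 10 or -10] 2 out front; divide by 2 ⇒ div: x + 5 = 5 or -5.
Step 3. [x + 5 = 5 or -5] peel the +5: subtract 5 from each side, so sub: x = 0 or -10.

Answer: x ∈ {-10, 0}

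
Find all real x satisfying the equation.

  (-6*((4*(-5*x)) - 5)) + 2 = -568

Step 1. [(-6*((4*(-5*x)) - 5)) + 2 = -568] peel the +2: subtract 2 from each side, so sub: -6*((4*(-5*x)) - 5) = -570.
Step 2. [-6*((4*(-5*x)) - 5) = -570] leading coefficient -6: divide by -6. So div: (4*(-5*x)) - 5 = 95.
Step 3. [(4*(-5*x)) - 5 = 95] the outer -5 inverts by adding 5, so sub: 4*(-5*x) = 100.
Step 4. [4*(-5*x) = 100] divide by the outer 4 ⇒ div: -5*x = 25.
Step 5. [-5*x = 25] divide by the outer -5. So div: x = -5.

Answer: x ∈ {-5}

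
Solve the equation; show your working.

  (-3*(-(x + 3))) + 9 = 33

Step 1. [(-3*(-(x + 3))) + 9 = 33] -3 | LHS and -3 | 33: pull -3 out, so factor: (-(x + 3)) - 3 = -11.
Step 2. [(-(x + 3)) - 3 = -11] the outer -3 inverts by adding 3. So sub: -(x + 3) = -8.
Step 3. [-(x + 3) = -8] LHS negated; negate both sides, so neg: x + 3 = 8.
Step 4. [x + 3 = 8] 3 comes off first (subtract 3). So sub: x = 5.

Answer: x ∈ {5}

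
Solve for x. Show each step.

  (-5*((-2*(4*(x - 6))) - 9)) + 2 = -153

Step 1. [(-5*((-2*(4*(x - 6))) - 9)) + 2 = -153] the outer +2 inverts by subtracting 2, so sub: -5*((-2*(4*(x - 6))) - 9) = -155.
Step 2. [-5*((-2*(4*(x - 6))) - 9) = -155] LHS = -5·(…); ÷-5 both sides. So div: (-2*(4*(x - 6))) - 9 = 31.
Step 3. [(-2*(4*(x - 6))) - 9 = 31] add 9: x sits inside (… - 9). So sub: -2*(4*(x - 6)) = 40.
Step 4. [-2*(4*(x - 6)) = 40] LHS = -2·(…); ÷-2 both sides. So div: 4*(x - 6) = -20.
Step 5. [4*(x - 6) = -20] LHS = 4·(…); ÷4 both sides ⇒ div: x - 6 = -5.
Step 6. [x - 6 = -5] peel the -6: add 6 from each side, so sub: x = 1.

Answer: x ∈ {1}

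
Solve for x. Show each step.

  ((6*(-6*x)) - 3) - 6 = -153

Step 1. [((6*(-6*x)) - 3) - 6 = -153] peel the -6: add 6 from each side. So sub: (6*(-6*x)) - 3 = -147.
Step 2. [(6*(-6*x)) - 3 = -147] the outer -3 inverts by adding 3. So sub: 6*(-6*x) = -144.
Step 3. [6*(-6*x) = -144] 6·(inner) — divide through by 6 ⇒ div: -6*x = -24.
Step 4. [-6*x = -24] -6 out front; divide by -6. So div: x = 4.

Answer: x ∈ {4}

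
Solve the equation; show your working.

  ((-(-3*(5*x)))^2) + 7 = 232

Step 1. [((-(-3*(5*x)))^2) + 7 = 232] +7 is outermost — subtract 7 both sides ⇒ sub: (-(-3*(5*x)))^2 = 225.
Step 2. [(-(-3*(5*x)))^2 = 225] √ both sides: 225 ≥ 0 gives two branches, so sqrt: -(-3*(5*x)) = 15 or -15.
Step 3. [-(-3*(5*x)) = 15 or -15] leading − — multiply by −1 ⇒ neg: -3*(5*x) = -15 or 15.
Step 4. [-3*(5*x) = -15 or 15] -3 out front; divide by -3, so div: 5*x = 5 or -5.
Step 5. [5*x = 5 or -5] divide by the outer 5, so div: x = 1 or -1.

Answer: x ∈ {-1, 1}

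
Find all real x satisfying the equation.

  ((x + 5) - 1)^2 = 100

Step 1. [((x + 5) - 1)^2 = 100] 100 ≥ 0, LHS is (·)² — take ±√. So sqrt: (x + 5) - 1 = 10 or -10.
Step 2. [(x + 5) - 1 = 10 or -10] 1 comes off first (add 1) ⇒ sub: x + 5 = 11 or -9.
Step 3. [x + 5 = 11 or -9] subtract 5: x sits inside (… + 5) ⇒ sub: x = 6 or -14.

Answer: x ∈ {-14, 6}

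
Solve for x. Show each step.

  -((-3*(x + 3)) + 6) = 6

Step 1. [-((-3*(x + 3)) + 6) = 6] flip signs both sides, so neg: (-3*(x + 3)) + 6 = -6.
Step 2. [(-3*(x + 3)) + 6 = -6] common factor -3 (LHS and -6) — divide through ⇒ factor: (x + 3) - 2 = 2.
Step 3. [(x + 3) - 2 = 2] -2 is outermost — add 2 both sides, so sub: x + 3 = 4.
Step 4. [x + 3 = 4] 3 comes off first (subtract 3), so sub: x = 1.

Answer: x ∈ {1}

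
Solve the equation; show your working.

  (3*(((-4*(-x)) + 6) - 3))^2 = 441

Step 1. [(3*(((-4*(-x)) + 6) - 3))^2 = 441] 441 ≥ 0, LHS is (·)² — take ±√. So sqrt: 3*(((-4*(-x)) + 6) - 3) = 21 or -21.
Step 2. [3*(((-4*(-x)) + 6) - 3) = 21 or -21] 3·(inner) — divide through by 3 ⇒ div: ((-4*(-x)) + 6) - 3 = 7 or -7.
Step 3. [((-4*(-x)) + 6) - 3 = 7 or -7] -3 is outermost — add 3 both sides ⇒ sub: (-4*(-x)) + 6 = 10 or -4.
Step 4. [(-4*(-x)) + 6 = 10 or -4] the outer +6 inverts by subtracting 6. So sub: -4*(-x) = 4 or -10.
Step 5. [-4*(-x) = 4 or -10] -4·(inner) — divide through by -4. So div: -x = -1 or 5/2.
Step 6. [-x = -1 or 5/2] flip signs both sides ⇒ neg: x = 1 or -5/2.

Answer: x ∈ {-5/2, 1}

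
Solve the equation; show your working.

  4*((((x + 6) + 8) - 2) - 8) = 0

Step 1. [4*((((x + 6) + 8) - 2) - 8) = 0] leading coefficient 4: divide by 4. So div: (((x + 6) + 8) - 2) - 8 = 0.
Step 2. [(((x + 6) + 8) - 2) - 8 = 0] add 8: x sits inside (… - 8) ⇒ sub: ((x + 6) + 8) - 2 = 8.
Step 3. [((x + 6) + 8) - 2 = 8] -2 is outermost — add 2 both sides, so sub: (x + 6) + 8 = 10.
Step 4. [(x + 6) + 8 = 10] peel the +8: subtract 8 from each side. So sub: x + 6 = 2.
Step 5. [x + 6 = 2] +6 is outermost — subtract 6 both sides, so sub: x = -4.

Answer: x ∈ {-4}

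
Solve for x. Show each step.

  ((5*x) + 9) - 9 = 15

Step 1. [((5*x) + 9) - 9 = 15] -9 is outermost — add 9 both sides ⇒ sub: (5*x) + 9 = 24.
Step 2. [(5*x) + 9 = 24] peel the +9: subtract 9 from each side. So sub: 5*x = 15.
Step 3. [5*x = 15] 5 out front; divide by 5, so div: x = 3.

Answer: x ∈ {3}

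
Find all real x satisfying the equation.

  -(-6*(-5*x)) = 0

Step 1. [-(-6*(-5*x)) = 0] leading − — multiply by −1, so neg: -6*(-5*x) = 0.
Step 2. [-6*(-5*x) = 0] -6·(inner) — divide through by -6 ⇒ div: -5*x = 0.
Step 3. [-5*x = 0] leading coefficient -5: divide by -5. So div: x = 0.

Answer: x ∈ {0}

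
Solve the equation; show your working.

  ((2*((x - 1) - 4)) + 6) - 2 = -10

Step 1. [((2*((x - 1) - 4)) + 6) - 2 = -10] peel the -2: add 2 from each side, so sub: (2*((x - 1) - 4)) + 6 = -8.
Step 2. [(2*((x - 1) - 4)) + 6 = -8] peel the +6: subtract 6 from each side ⇒ sub: 2*((x - 1) - 4) = -14.
Step 3. [2*((x - 1) - 4) = -14] divide by the outer 2. So div: (x - 1) - 4 = -7.
Step 4. [(x - 1) - 4 = -7] add 4: x sits inside (… - 4), so sub: x - 1 = -3.
Step 5. [x - 1 = -3] -1 is outermost — add 1 both sides ⇒ sub: x = -2.

Answer: x ∈ {-2}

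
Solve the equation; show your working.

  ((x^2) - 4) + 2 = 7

Step 1. [((x^2) - 4) + 2 = 7] peel the +2: subtract 2 from each side ⇒ sub: (x^2) - 4 = 5.
Step 2. [(x^2) - 4 = 5] peel the -4: add 4 from each side ⇒ sub: x^2 = 9.
Step 3. [x^2 = 9] LHS squared, RHS 9 ≥ 0: apply √ (±), so sqrt: x = 3 or -3.

Answer: x ∈ {-3, 3}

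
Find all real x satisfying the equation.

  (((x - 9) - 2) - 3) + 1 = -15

Step 1. [(((x - 9) - 2) - 3) + 1 = -15] +1 is outermost — subtract 1 both sides, so sub: ((x - 9) - 2) - 3 = -16.
Step 2. [((x - 9) - 2) - 3 = -16] peel the -3: add 3 from each side, so sub: (x - 9) - 2 = -13.
Step 3. [(x - 9) - 2 = -13] -2 is outermost — add 2 both sides, so sub: x - 9 = -11.
Step 4. [x - 9 = -11] add 9: x sits inside (… - 9), so sub: x = -2.

Answer: x ∈ {-2}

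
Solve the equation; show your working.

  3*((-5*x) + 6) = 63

Step 1. [3*((-5*x) + 6) = 63] LHS = 3·(…); ÷3 both sides, so div: (-5*x) + 6 = 21.
Step 2. [(-5*x) + 6 = 21] the outer +6 inverts by subtracting 6 ⇒ sub: -5*x = 15.
Step 3. [-5*x = 15] leading coefficient -5: divide by -5. So div: x = -3.

Answer: x ∈ {-3}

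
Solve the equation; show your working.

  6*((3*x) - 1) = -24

Step 1. [6*((3*x) - 1) = -24] 6·(inner) — divide through by 6. So div: (3*x) - 1 = -4.
Step 2. [(3*x) - 1 = -4] -1 is outermost — add 1 both sides. So sub: 3*x = -3.
Step 3. [3*x = -3] 3·(inner) — divide through by 3, so div: x = -1.

Answer: x ∈ {-1}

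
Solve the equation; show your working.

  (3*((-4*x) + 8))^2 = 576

Step 1. [(3*((-4*x) + 8))^2 = 576] √ both sides: 576 ≥ 0 gives two branches. So sqrt: 3*((-4*x) + 8) = 24 or -24.
Step 2. [3*((-4*x) + 8) = 24 or -24] divide by the outer 3, so div: (-4*x) + 8 = 8 or -8.
Step 3. [(-4*x) + 8 = 8 or -8] common factor -4 (LHS and 8 or -8) — divide through, so factor: x - 2 = -2 or 2.
Step 4. [x - 2 = -2 or 2] peel the -2: add 2 from each side. So sub: x = 0 or 4.

Answer: x ∈ {0, 4}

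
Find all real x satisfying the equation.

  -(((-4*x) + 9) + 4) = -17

Step 1. [-(((-4*x) + 9) + 4) = -17] LHS negated; negate both sides, so neg: ((-4*x) + 9) + 4 = 17.
Step 2. [((-4*x) + 9) + 4 = 17] peel the +4: subtract 4 from each side. So sub: (-4*x) + 9 = 13.
Step 3. [(-4*x) + 9 = 13] the outer +9 inverts by subtracting 9, so sub: -4*x = 4.
Step 4. [-4*x = 4] divide by the outer -4 ⇒ div: x = -1.

Answer: x ∈ {-1}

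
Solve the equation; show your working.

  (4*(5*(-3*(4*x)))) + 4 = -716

Step 1. [(4*(5*(-3*(4*x)))) + 4 = -716] 4 | LHS and 4 | -716: pull 4 out ⇒ factor: (5*(-3*(4*x))) + 1 = -179.
Step 2. [(5*(-3*(4*x))) + 1 = -179] 1 comes off first (subtract 1). So sub: 5*(-3*(4*x)) = -180.
Step 3. [5*(-3*(4*x)) = -180] leading coefficient 5: divide by 5. So div: -3*(4*x) = -36.
Step 4. [-3*(4*x) = -36] divide by the outer -3, so div: 4*x = 12.
Step 5. [4*x = 12] 4 out front; divide by 4, so div: x = 3.

Answer: x ∈ {3}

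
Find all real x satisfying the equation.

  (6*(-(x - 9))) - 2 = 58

Step 1. [(6*(-(x - 9))) - 2 = 58] 2 comes off first (add 2), so sub: 6*(-(x - 9)) = 60.
Step 2. [6*(-(x - 9)) = 60] divide by the outer 6. So div: -(x - 9) = 10.
Step 3. [-(x - 9) = 10] flip signs both sides ⇒ neg: x - 9 = -10.
Step 4. [x - 9 = -10] peel the -9: add 9 from each side ⇒ sub: x = -1.

Answer: x ∈ {-1}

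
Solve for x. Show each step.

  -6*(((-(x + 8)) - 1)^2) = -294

Step 1. [-6*(((-(x + 8)) - 1)^2) = -294] -6 out front; divide by -6. So div: ((-(x + 8)) - 1)^2 = 49.
Step 2. [((-(x + 8)) - 1)^2 = 49] 49 ≥ 0, LHS is (·)² — take ±√ ⇒ sqrt: (-(x + 8)) - 1 = 7 or -7.
Step 3. [(-(x + 8)) - 1 = 7 or -7] 1 comes off first (add 1) ⇒ sub: -(x + 8) = 8 or -6.
Step 4. [-(x + 8) = 8 or -6] leading − — multiply by −1 ⇒ neg: x + 8 = -8 or 6.
Step 5. [x + 8 = -8 or 6] peel the +8: subtract 8 from each side. So sub: x = -16 or -2.

Answer: x ∈ {-16, -2}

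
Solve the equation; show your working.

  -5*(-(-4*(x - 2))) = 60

Step 1. [-5*(-(-4*(x - 2))) = 60] LHS = -5·(…); ÷-5 both sides ⇒ div: -(-4*(x - 2)) = -12.
Step 2. [-(-4*(x - 2)) = -12] LHS negated; negate both sides. So neg: -4*(x - 2) = 12.
Step 3. [-4*(x - 2) = 12] -4 out front; divide by -4 ⇒ div: x - 2 = -3.
Step 4. [x - 2 = -3] the outer -2 inverts by adding 2. So sub: x = -1.

Answer: x ∈ {-1}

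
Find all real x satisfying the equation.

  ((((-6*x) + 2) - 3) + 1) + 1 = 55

Step 1. [((((-6*x) + 2) - 3) + 1) + 1 = 55] the outer +1 inverts by subtracting 1 ⇒ sub: (((-6*x) + 2) - 3) + 1 = 54.
Step 2. [(((-6*x) + 2) - 3) + 1 = 54] peel the +1: subtract 1 from each side. So sub: ((-6*x) + 2) - 3 = 53.
Step 3. [((-6*x) + 2) - 3 = 53] the outer -3 inverts by adding 3 ⇒ sub: (-6*x) + 2 = 56.
Step 4. [(-6*x) + 2 = 56] 2 comes off first (subtract 2) ⇒ sub: -6*x = 54.
Step 5. [-6*x = 54] leading coefficient -6: divide by -6, so div: x = -9.

Answer: x ∈ {-9}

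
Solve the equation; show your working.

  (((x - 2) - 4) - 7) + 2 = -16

Step 1. [(((x - 2) - 4) - 7) + 2 = -16] 2 comes off first (subtract 2), so sub: ((x - 2) - 4) - 7 = -18.
Step 2. [((x - 2) - 4) - 7 = -18] 7 comes off first (add 7) ⇒ sub: (x - 2) - 4 = -11.
Step 3. [(x - 2) - 4 = -11] peel the -4: add 4 from each side. So sub: x - 2 = -7.
Step 4. [x - 2 = -7] -2 is outermost — add 2 both sides, so sub: x = -5.

Answer: x ∈ {-5}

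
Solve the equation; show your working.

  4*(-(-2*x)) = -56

Step 1. [4*(-(-2*x)) = -56] divide by the outer 4, so div: -(-2*x) = -14.
Step 2. [-(-2*x) = -14] LHS negated; negate both sides. So neg: -2*x = 14.
Step 3. [-2*x = 14] leading coefficient -2: divide by -2 ⇒ div: x = -7.

Answer: x ∈ {-7}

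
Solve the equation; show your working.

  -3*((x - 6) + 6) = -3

Step 1. [-3*((x - 6) + 6) = -3] leading coefficient -3: divide by -3 ⇒ div: (x - 6) + 6 = 1.
Step 2. [(x - 6) + 6 = 1] 6 comes off first (subtract 6), so sub: x - 6 = -5.
Step 3. [x - 6 = -5] peel the -6: add 6 from each side ⇒ sub: x = 1.

Answer: x ∈ {1}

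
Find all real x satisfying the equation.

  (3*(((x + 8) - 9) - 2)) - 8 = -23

Step 1. [(3*(((x + 8) - 9) - 2)) - 8 = -23] add 8: x sits inside (… - 8), so sub: 3*(((x + 8) - 9) - 2) = -15.
Step 2. [3*(((x + 8) - 9) - 2) = -15] LHS = 3·(…); ÷3 both sides, so div: ((x + 8) - 9) - 2 = -5.
Step 3. [((x + 8) - 9) - 2 = -5] the outer -2 inverts by adding 2, so sub: (x + 8) - 9 = -3.
Step 4. [(x + 8) - 9 = -3] add 9: x sits inside (… - 9). So sub: x + 8 = 6.
Step 5. [x + 8 = 6] peel the +8: subtract 8 from each side. So sub: x = -2.

Answer: x ∈ {-2}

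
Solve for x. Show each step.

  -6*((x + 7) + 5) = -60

Step 1. [-6*((x + 7) + 5) = -60] divide by the outer -6, so div: (x + 7) + 5 = 10.
Step 2. [(x + 7) + 5 = 10] +5 is outermost — subtract 5 both sides. So sub: x + 7 = 5.
Step 3. [x + 7 = 5] peel the +7: subtract 7 from each side ⇒ sub: x = -2.

Answer: x ∈ {-2}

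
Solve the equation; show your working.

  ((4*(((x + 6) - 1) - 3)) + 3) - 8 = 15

Step 1. [((4*(((x + 6) - 1) - 3)) + 3) - 8 = 15] the outer -8 inverts by adding 8 ⇒ sub: (4*(((x + 6) - 1) - 3)) + 3 = 23.
Step 2. [(4*(((x + 6) - 1) - 3)) + 3 = 23] the outer +3 inverts by subtracting 3, so sub: 4*(((x + 6) - 1) - 3) = 20.
Step 3. [4*(((x + 6) - 1) - 3) = 20] 4·(inner) — divide through by 4. So div: ((x + 6) - 1) - 3 = 5.
Step 4. [((x + 6) - 1) - 3 = 5] -3 is outermost — add 3 both sides. So sub: (x + 6) - 1 = 8.
Step 5. [(x + 6) - 1 = 8] the outer -1 inverts by adding 1 ⇒ sub: x + 6 = 9.
Step 6. [x + 6 = 9] the outer +6 inverts by subtracting 6, so sub: x = 3.

Answer: x ∈ {3}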